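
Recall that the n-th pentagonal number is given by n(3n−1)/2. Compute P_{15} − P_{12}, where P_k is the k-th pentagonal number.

120

15·(3·15 − 1)/2 = 330 and 12·(3·12 − 1)/2 = 210.
Difference: 330 − 210 = 120.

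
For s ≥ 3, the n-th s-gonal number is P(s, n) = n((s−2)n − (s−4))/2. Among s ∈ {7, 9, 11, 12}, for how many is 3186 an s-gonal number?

s = 7: P(7, 36) = 3186. ✓
s = 9: P(9, 30) = 3075 and P(9, 31) = 3286; 3186 is not s-gonal.
s = 11: P(11, 27) = 3186. ✓
s = 12: P(12, 25) = 3025 and P(12, 26) = 3276; 3186 is not s-gonal.
Hits: s ∈ {7, 11} → 2.

2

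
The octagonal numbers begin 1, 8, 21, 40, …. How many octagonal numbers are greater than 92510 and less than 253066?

115

The n-th octagonal number is n(3n−2).
Smallest index with value > 92510: n = 176 (giving 92576).
Largest index with value < 253066: n = 290 (giving 251720).
Indices 176 through 290: 115 terms.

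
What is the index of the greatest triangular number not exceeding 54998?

331

Solve n(n+1)/2 ≤ 54998 for integer n.
n = 331 gives 54946 ≤ 54998, while n = 332 gives 55278 > 54998; so the answer is index 331.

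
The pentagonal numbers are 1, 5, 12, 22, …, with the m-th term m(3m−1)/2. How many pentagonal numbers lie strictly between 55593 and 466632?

The n-th pentagonal number is n(3n−1)/2.
Smallest index with value > 55593: n = 193 (giving 55777).
Largest index with value < 466632: n = 557 (giving 465095).
Indices 193 through 557: 365 terms.

365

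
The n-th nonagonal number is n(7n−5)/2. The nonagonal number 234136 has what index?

259

Set n(7n−5)/2 = 234136, giving 7n² − 5n − 468272 = 0.
The discriminant is 25 + 56·234136 = 13111641, and √13111641 = 3621.
So n = (5 + 3621) / 14 = 3626/14 = 259.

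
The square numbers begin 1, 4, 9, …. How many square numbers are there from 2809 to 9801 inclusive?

The n-th square number is n².
Smallest index with value ≥ 2809: n = 53 (giving 2809).
Largest index with value ≤ 9801: n = 99 (giving 9801).
Indices 53 through 99: 47 terms.

47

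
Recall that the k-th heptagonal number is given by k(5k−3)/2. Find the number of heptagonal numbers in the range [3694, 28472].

69

The n-th heptagonal number is n(5n−3)/2.
Smallest index with value ≥ 3694: n = 39 (giving 3744).
Largest index with value ≤ 28472: n = 107 (giving 28462).
Indices 39 through 107: 69 terms.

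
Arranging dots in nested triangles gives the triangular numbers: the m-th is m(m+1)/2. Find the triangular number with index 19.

190

The 19th triangular number is n(n+1)/2 with n = 19.
19·20/2 = 380/2 = 190.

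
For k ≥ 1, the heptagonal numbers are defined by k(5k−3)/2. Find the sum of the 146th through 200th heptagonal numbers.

4135615

Σ i(5i−3)/2 = (5Σi² − 3Σi) / 2 over i = 146..200.
Σi = 20100 − 10585 = 9515 and Σi² = 2686700 − 1026745 = 1659955.
(5·1659955 − 3·9515) / 2 = 8271230/2 = 4135615.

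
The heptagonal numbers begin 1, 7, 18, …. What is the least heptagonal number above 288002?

288490

Solve n(5n−3)/2 > 288002 for integer n.
The largest n with value ≤ 288002 is 339 (since 286794 ≤ 288002 < 288490), so the first above is n = 340, value 288490.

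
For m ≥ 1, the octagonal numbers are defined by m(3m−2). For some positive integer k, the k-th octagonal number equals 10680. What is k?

60

Set n(3n−2) = 10680, giving 3n² − 2n − 10680 = 0.
The discriminant is 4 + 12·10680 = 128164, and √128164 = 358.
So n = (2 + 358) / 6 = 360/6 = 60.
Check: 60·(3·60 − 2) = 10680. ✓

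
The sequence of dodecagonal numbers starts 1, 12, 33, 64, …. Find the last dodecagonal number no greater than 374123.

371553

Solve n(5n−4) ≤ 374123 for integer n.
n = 273 gives 371553 ≤ 374123, while n = 274 gives 374284 > 374123; so the answer is 371553.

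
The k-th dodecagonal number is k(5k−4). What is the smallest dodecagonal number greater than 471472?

Solve n(5n−4) > 471472 for integer n.
The largest n with value ≤ 471472 is 307 (since 470017 ≤ 471472 < 473088), so the first above is n = 308, value 473088.

473088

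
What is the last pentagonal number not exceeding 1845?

Solve n(3n−1)/2 ≤ 1845 for integer n.
n = 35 gives 1820 ≤ 1845, while n = 36 gives 1926 > 1845; so the answer is 1820.

1820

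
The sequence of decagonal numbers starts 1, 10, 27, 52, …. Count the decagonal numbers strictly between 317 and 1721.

12

The n-th decagonal number is n(4n−3).
Smallest index with value > 317: n = 10 (giving 370).
Largest index with value < 1721: n = 21 (giving 1701).
Indices 10 through 21: 12 terms.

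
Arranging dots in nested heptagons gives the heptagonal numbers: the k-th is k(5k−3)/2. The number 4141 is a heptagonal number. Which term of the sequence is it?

41

Set n(5n−3)/2 = 4141, giving 5n² − 3n − 8282 = 0.
The discriminant is 9 + 40·4141 = 165649, and √165649 = 407.
So n = (3 + 407) / 10 = 410/10 = 41.
Check: 41·(5·41 − 3)/2 = 4141. ✓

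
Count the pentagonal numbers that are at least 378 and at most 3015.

The n-th pentagonal number is n(3n−1)/2.
Smallest index with value ≥ 378: n = 17 (giving 425).
Largest index with value ≤ 3015: n = 45 (giving 3015).
Indices 17 through 45: 29 terms.

29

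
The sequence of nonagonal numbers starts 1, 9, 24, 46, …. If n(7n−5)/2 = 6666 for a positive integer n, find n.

44

Set n(7n−5)/2 = 6666, giving 7n² − 5n − 13332 = 0.
The discriminant is 25 + 56·6666 = 373321, and √373321 = 611.
So n = (5 + 611) / 14 = 616/14 = 44.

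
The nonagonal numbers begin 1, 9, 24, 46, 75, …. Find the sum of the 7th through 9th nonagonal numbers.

619

Σ i(7i−5)/2 = (7Σi² − 5Σi) / 2 over i = 7..9.
Σi = 45 − 21 = 24 and Σi² = 285 − 91 = 194.
(7·194 − 5·24) / 2 = 1238/2 = 619.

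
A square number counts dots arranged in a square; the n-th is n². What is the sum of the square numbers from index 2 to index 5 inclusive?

Σ_{i=2}^{5} i² = 55 − 1 = 54.

54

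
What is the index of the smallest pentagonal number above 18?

4

Solve n(3n−1)/2 > 18 for integer n.
The largest n with value ≤ 18 is 3 (since 12 ≤ 18 < 22), so the first above is n = 4, value 22.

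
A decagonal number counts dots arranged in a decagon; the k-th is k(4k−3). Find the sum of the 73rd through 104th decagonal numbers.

Σ i(4i−3) = 4Σi² − 3Σi over i = 73..104.
Σi = 5460 − 2628 = 2832 and Σi² = 380380 − 127020 = 253360.
4·253360 − 3·2832 = 1004944.

1004944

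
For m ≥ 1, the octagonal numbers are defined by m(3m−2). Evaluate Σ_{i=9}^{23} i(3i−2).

11880

Σ i(3i−2) = 3Σi² − 2Σi over i = 9..23.
Σi = 276 − 36 = 240 and Σi² = 4324 − 204 = 4120.
3·4120 − 2·240 = 11880.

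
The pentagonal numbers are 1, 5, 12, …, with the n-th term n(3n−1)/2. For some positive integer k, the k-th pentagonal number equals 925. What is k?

25

Set n(3n−1)/2 = 925, giving 3n² − n − 1850 = 0.
The discriminant is 1 + 24·925 = 22201, and √22201 = 149.
So n = (1 + 149) / 6 = 150/6 = 25.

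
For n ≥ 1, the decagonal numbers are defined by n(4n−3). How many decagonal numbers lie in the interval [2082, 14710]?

38

The n-th decagonal number is n(4n−3).
Smallest index with value ≥ 2082: n = 24 (giving 2232).
Largest index with value ≤ 14710: n = 61 (giving 14701).
Indices 24 through 61: 38 terms.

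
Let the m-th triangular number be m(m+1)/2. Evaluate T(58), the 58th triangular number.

The 58th triangular number is n(n+1)/2 with n = 58.
58·59/2 = 3422/2 = 1711.

1711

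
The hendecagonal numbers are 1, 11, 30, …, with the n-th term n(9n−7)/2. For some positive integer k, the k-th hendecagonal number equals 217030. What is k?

Set n(9n−7)/2 = 217030, giving 9n² − 7n − 434060 = 0.
The discriminant is 49 + 72·217030 = 15626209, and √15626209 = 3953.
So n = (7 + 3953) / 18 = 3960/18 = 220.

220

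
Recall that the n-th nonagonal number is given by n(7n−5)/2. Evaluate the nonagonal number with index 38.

4959

38·(7·38 − 5)/2 = 38·261/2 = 4959.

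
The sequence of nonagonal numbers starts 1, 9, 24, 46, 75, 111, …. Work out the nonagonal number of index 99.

The 99th nonagonal number is n(7n−5)/2 with n = 99.
99·(7·99 − 5)/2 = 99·688/2 = 99·344 = 34056.

34056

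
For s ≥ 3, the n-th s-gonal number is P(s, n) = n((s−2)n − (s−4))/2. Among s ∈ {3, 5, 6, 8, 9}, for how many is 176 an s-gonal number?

s = 3: P(3, 18) = 171 and P(3, 19) = 190; 176 is not s-gonal.
s = 5: P(5, 11) = 176. ✓
s = 6: P(6, 9) = 153 and P(6, 10) = 190; 176 is not s-gonal.
s = 8: P(8, 8) = 176. ✓
s = 9: P(9, 7) = 154 and P(9, 8) = 204; 176 is not s-gonal.
Hits: s ∈ {5, 8} → 2.

2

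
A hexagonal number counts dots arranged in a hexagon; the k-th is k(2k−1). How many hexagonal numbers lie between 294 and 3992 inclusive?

The n-th hexagonal number is n(2n−1).
Smallest index with value ≥ 294: n = 13 (giving 325).
Largest index with value ≤ 3992: n = 44 (giving 3828).
Indices 13 through 44: 32 terms.

32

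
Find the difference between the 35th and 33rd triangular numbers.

35·36/2 = 630 and 33·34/2 = 561.
Difference: 630 − 561 = 69.

69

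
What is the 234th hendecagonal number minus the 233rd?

2098

Consecutive hendecagonal numbers differ by 9n − 8: here 9·234 − 8 = 2098.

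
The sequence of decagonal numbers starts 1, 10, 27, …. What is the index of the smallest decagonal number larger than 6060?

40

Solve n(4n−3) > 6060 for integer n.
The largest n with value ≤ 6060 is 39 (since 5967 ≤ 6060 < 6280), so the first above is n = 40, value 6280.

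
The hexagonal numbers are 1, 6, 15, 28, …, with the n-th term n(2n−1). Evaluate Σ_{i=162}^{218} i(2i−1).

Σ i(2i−1) = 2Σi² − Σi over i = 162..218.
Σi = 23871 − 13041 = 10830 and Σi² = 3477209 − 1404081 = 2073128.
2·2073128 − 1·10830 = 4135426.

4135426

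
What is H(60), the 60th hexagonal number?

The 60th hexagonal number is n(2n−1) with n = 60.
60·(2·60 − 1) = 60·119 = 7140.

7140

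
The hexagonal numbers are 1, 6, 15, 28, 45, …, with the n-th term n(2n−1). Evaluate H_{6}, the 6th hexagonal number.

66

6·(2·6 − 1) = 6·11 = 66.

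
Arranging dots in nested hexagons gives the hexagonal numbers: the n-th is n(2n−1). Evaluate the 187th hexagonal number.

The 187th hexagonal number is n(2n−1) with n = 187.
187·(2·187 − 1) = 187·373 = 69751.

69751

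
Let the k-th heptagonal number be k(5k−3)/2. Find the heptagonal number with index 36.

3186

36·(5·36 − 3)/2 = 36·177/2 = 3186.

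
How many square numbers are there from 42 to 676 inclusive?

The n-th square number is n².
Smallest index with value ≥ 42: n = 7 (giving 49).
Largest index with value ≤ 676: n = 26 (giving 676).
Indices 7 through 26: 20 terms.

20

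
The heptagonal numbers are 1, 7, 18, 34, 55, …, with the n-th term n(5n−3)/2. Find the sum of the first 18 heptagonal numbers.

5016

Σ i(5i−3)/2 = (5Σi² − 3Σi) / 2 over i = 1..18.
Σi = 171 and Σi² = 2109.
(5·2109 − 3·171) / 2 = 10032/2 = 5016.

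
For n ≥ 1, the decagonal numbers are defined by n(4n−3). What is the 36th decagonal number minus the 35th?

281

Consecutive decagonal numbers differ by 8n − 7: here 8·36 − 7 = 281.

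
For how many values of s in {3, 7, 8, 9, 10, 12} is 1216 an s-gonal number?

2

s = 3: P(3, 48) = 1176 and P(3, 49) = 1225; 1216 is not s-gonal.
s = 7: P(7, 22) = 1177 and P(7, 23) = 1288; 1216 is not s-gonal.
s = 8: P(8, 20) = 1160 and P(8, 21) = 1281; 1216 is not s-gonal.
s = 9: P(9, 19) = 1216. ✓
s = 10: P(10, 17) = 1105 and P(10, 18) = 1242; 1216 is not s-gonal.
s = 12: P(12, 16) = 1216. ✓
Hits: s ∈ {9, 12} → 2.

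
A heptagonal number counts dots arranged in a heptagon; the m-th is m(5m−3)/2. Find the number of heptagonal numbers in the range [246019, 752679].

236

The n-th heptagonal number is n(5n−3)/2.
Smallest index with value ≥ 246019: n = 314 (giving 246019).
Largest index with value ≤ 752679: n = 549 (giving 752679).
Indices 314 through 549: 236 terms.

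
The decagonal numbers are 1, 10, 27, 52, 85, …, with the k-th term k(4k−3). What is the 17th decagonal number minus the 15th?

17·(4·17 − 3) = 1105 and 15·(4·15 − 3) = 855.
Difference: 1105 − 855 = 250.

250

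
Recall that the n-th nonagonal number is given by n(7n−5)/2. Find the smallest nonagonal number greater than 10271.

10450

Solve n(7n−5)/2 > 10271 for integer n.
The largest n with value ≤ 10271 is 54 (since 10071 ≤ 10271 < 10450), so the first above is n = 55, value 10450.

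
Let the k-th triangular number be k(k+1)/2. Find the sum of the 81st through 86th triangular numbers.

Σ i(i+1)/2 = (Σi² + Σi) / 2 over i = 81..86.
Σi = 3741 − 3240 = 501 and Σi² = 215731 − 173880 = 41851.
(1·41851 + 1·501) / 2 = 42352/2 = 21176.

21176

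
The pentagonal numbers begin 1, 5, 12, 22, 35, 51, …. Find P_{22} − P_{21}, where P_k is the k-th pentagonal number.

Consecutive pentagonal numbers differ by 3n − 2: here 3·22 − 2 = 64.

64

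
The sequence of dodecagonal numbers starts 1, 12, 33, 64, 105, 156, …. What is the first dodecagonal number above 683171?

Solve n(5n−4) > 683171 for integer n.
The largest n with value ≤ 683171 is 370 (since 683020 ≤ 683171 < 686721), so the first above is n = 371, value 686721.

686721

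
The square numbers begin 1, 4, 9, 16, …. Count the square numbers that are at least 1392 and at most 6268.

The n-th square number is n².
Smallest index with value ≥ 1392: n = 38 (giving 1444).
Largest index with value ≤ 6268: n = 79 (giving 6241).
Indices 38 through 79: 42 terms.

42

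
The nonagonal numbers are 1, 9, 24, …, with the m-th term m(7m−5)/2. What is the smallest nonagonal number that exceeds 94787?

Solve n(7n−5)/2 > 94787 for integer n.
The largest n with value ≤ 94787 is 164 (since 93726 ≤ 94787 < 94875), so the first above is n = 165, value 94875.

94875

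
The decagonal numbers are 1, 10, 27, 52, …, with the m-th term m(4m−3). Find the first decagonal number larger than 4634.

4795

Solve n(4n−3) > 4634 for integer n.
The largest n with value ≤ 4634 is 34 (since 4522 ≤ 4634 < 4795), so the first above is n = 35, value 4795.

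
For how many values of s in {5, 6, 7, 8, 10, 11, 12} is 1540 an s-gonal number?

s = 5: P(5, 32) = 1520 and P(5, 33) = 1617; 1540 is not s-gonal.
s = 6: P(6, 28) = 1540. ✓
s = 7: P(7, 25) = 1525 and P(7, 26) = 1651; 1540 is not s-gonal.
s = 8: P(8, 22) = 1408 and P(8, 23) = 1541; 1540 is not s-gonal.
s = 10: P(10, 20) = 1540. ✓
s = 11: P(11, 18) = 1395 and P(11, 19) = 1558; 1540 is not s-gonal.
s = 12: P(12, 17) = 1377 and P(12, 18) = 1548; 1540 is not s-gonal.
Hits: s ∈ {6, 10} → 2.

2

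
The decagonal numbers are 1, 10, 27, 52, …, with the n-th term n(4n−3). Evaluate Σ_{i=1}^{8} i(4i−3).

708

Σ i(4i−3) = 4Σi² − 3Σi over i = 1..8.
Σi = 36 and Σi² = 204.
4·204 − 3·36 = 708.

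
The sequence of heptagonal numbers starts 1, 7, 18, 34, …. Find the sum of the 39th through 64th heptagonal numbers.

174044

Σ i(5i−3)/2 = (5Σi² − 3Σi) / 2 over i = 39..64.
Σi = 2080 − 741 = 1339 and Σi² = 89440 − 19019 = 70421.
(5·70421 − 3·1339) / 2 = 348088/2 = 174044.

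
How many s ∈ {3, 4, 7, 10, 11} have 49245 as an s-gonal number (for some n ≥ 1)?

s = 3: P(3, 313) = 49141 and P(3, 314) = 49455; 49245 is not s-gonal.
s = 4: P(4, 221) = 48841 and P(4, 222) = 49284; 49245 is not s-gonal.
s = 7: P(7, 140) = 48790 and P(7, 141) = 49491; 49245 is not s-gonal.
s = 10: P(10, 111) = 48951 and P(10, 112) = 49840; 49245 is not s-gonal.
s = 11: P(11, 105) = 49245. ✓
Hits: s ∈ {11} → 1.

1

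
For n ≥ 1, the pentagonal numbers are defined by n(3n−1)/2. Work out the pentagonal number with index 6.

6·(3·6 − 1)/2 = 6·17/2 = 51.

51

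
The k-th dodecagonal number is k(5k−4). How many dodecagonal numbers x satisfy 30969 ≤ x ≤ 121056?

The n-th dodecagonal number is n(5n−4).
Smallest index with value ≥ 30969: n = 80 (giving 31680).
Largest index with value ≤ 121056: n = 156 (giving 121056).
Indices 80 through 156: 77 terms.

77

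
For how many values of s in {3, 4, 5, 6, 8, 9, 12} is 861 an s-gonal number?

2

s = 3: P(3, 41) = 861. ✓
s = 4: P(4, 29) = 841 and P(4, 30) = 900; 861 is not s-gonal.
s = 5: P(5, 24) = 852 and P(5, 25) = 925; 861 is not s-gonal.
s = 6: P(6, 21) = 861. ✓
s = 8: P(8, 17) = 833 and P(8, 18) = 936; 861 is not s-gonal.
s = 9: P(9, 16) = 856 and P(9, 17) = 969; 861 is not s-gonal.
s = 12: P(12, 13) = 793 and P(12, 14) = 924; 861 is not s-gonal.
Hits: s ∈ {3, 6} → 2.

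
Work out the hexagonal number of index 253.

127765

The 253rd hexagonal number is n(2n−1) with n = 253.
253·(2·253 − 1) = 253·505 = 127765.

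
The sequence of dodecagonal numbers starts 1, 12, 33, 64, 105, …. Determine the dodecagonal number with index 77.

29337

The 77th dodecagonal number is n(5n−4) with n = 77.
77·(5·77 − 4) = 77·381 = 29337.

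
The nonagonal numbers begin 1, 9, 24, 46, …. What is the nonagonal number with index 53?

The 53rd nonagonal number is n(7n−5)/2 with n = 53.
53·(7·53 − 5)/2 = 53·366/2 = 53·183 = 9699.

9699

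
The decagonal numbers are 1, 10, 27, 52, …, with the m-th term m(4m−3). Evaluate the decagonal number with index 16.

976

The 16th decagonal number is n(4n−3) with n = 16.
16·(4·16 − 3) = 16·61 = 976.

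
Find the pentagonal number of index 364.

198562

The 364th pentagonal number is n(3n−1)/2 with n = 364.
364·(3·364 − 1)/2 = 364·1091/2 = 198562.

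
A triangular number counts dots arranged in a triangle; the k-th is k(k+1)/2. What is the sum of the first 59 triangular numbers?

Σ i(i+1)/2 = (Σi² + Σi) / 2 over i = 1..59.
Σi = 1770 and Σi² = 70210.
(1·70210 + 1·1770) / 2 = 71980/2 = 35990.

35990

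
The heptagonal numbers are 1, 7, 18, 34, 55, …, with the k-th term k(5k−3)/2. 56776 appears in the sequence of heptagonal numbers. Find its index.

151

Set n(5n−3)/2 = 56776, giving 5n² − 3n − 113552 = 0.
So n = (3 + 1507) / 10 = 1510/10 = 151.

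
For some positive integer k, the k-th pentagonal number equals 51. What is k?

6

Set n(3n−1)/2 = 51, giving 3n² − n − 102 = 0.
So n = (1 + 35) / 6 = 36/6 = 6.
Check: 6·(3·6 − 1)/2 = 51. ✓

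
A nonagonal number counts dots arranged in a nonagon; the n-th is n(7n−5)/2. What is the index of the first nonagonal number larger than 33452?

99

Solve n(7n−5)/2 > 33452 for integer n.
The largest n with value ≤ 33452 is 98 (since 33369 ≤ 33452 < 34056), so the first above is n = 99, value 34056.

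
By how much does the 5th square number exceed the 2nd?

21

5² = 25 and 2² = 4.
Difference: 25 − 4 = 21.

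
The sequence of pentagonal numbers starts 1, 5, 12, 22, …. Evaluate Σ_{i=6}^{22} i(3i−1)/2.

Σ i(3i−1)/2 = (3Σi² − Σi) / 2 over i = 6..22.
Σi = 253 − 15 = 238 and Σi² = 3795 − 55 = 3740.
(3·3740 − 1·238) / 2 = 10982/2 = 5491.

5491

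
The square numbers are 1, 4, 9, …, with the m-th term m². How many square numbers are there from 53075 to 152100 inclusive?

160

The n-th square number is n².
Smallest index with value ≥ 53075: n = 231 (giving 53361).
Largest index with value ≤ 152100: n = 390 (giving 152100).
Indices 231 through 390: 160 terms.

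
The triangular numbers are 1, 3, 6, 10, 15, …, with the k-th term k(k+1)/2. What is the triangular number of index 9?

45

The 9th triangular number is n(n+1)/2 with n = 9.
9·10/2 = 90/2 = 45.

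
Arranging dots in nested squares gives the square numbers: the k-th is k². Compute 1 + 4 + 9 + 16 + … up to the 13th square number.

819

Σ_{i=1}^{13} i² = 13·14·27/6 = 819.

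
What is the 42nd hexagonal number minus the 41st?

165

Consecutive hexagonal numbers differ by 4n − 3: here 4·42 − 3 = 165.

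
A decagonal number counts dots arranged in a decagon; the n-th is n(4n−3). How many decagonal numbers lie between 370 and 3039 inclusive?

The n-th decagonal number is n(4n−3).
Smallest index with value ≥ 370: n = 10 (giving 370).
Largest index with value ≤ 3039: n = 27 (giving 2835).
Indices 10 through 27: 18 terms.

18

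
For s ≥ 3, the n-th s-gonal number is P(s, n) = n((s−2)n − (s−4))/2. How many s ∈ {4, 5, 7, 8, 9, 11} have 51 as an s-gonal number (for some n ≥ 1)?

s = 4: P(4, 7) = 49 and P(4, 8) = 64; 51 is not s-gonal.
s = 5: P(5, 6) = 51. ✓
s = 7: P(7, 4) = 34 and P(7, 5) = 55; 51 is not s-gonal.
s = 8: P(8, 4) = 40 and P(8, 5) = 65; 51 is not s-gonal.
s = 9: P(9, 4) = 46 and P(9, 5) = 75; 51 is not s-gonal.
s = 11: P(11, 3) = 30 and P(11, 4) = 58; 51 is not s-gonal.
Hits: s ∈ {5} → 1.

1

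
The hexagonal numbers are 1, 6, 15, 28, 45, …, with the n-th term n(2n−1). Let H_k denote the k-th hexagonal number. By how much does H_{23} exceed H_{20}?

23·(2·23 − 1) = 1035 and 20·(2·20 − 1) = 780.
Difference: 1035 − 780 = 255.

255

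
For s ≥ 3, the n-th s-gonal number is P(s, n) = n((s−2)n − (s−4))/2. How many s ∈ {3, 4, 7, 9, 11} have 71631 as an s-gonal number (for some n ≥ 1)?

1

s = 3: P(3, 378) = 71631. ✓
s = 4: P(4, 267) = 71289 and P(4, 268) = 71824; 71631 is not s-gonal.
s = 7: P(7, 169) = 71149 and P(7, 170) = 71995; 71631 is not s-gonal.
s = 9: P(9, 143) = 71214 and P(9, 144) = 72216; 71631 is not s-gonal.
s = 11: P(11, 126) = 71001 and P(11, 127) = 72136; 71631 is not s-gonal.
Hits: s ∈ {3} → 1.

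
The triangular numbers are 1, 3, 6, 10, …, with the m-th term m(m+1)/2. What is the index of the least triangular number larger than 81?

13

Solve n(n+1)/2 > 81 for integer n.
The largest n with value ≤ 81 is 12 (since 78 ≤ 81 < 91), so the first above is n = 13, value 91.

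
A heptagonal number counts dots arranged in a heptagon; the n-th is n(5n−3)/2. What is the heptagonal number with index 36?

36·(5·36 − 3)/2 = 36·177/2 = 3186.

3186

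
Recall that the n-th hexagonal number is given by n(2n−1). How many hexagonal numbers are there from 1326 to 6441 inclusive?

The n-th hexagonal number is n(2n−1).
Smallest index with value ≥ 1326: n = 26 (giving 1326).
Largest index with value ≤ 6441: n = 57 (giving 6441).
Indices 26 through 57: 32 terms.

32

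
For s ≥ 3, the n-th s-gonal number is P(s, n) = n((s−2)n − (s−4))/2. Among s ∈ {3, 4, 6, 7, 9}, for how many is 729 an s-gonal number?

s = 3: P(3, 37) = 703 and P(3, 38) = 741; 729 is not s-gonal.
s = 4: P(4, 27) = 729. ✓
s = 6: P(6, 19) = 703 and P(6, 20) = 780; 729 is not s-gonal.
s = 7: P(7, 17) = 697 and P(7, 18) = 783; 729 is not s-gonal.
s = 9: P(9, 14) = 651 and P(9, 15) = 750; 729 is not s-gonal.
Hits: s ∈ {4} → 1.

1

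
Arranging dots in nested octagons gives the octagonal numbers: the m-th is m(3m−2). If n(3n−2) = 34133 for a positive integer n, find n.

107

Set n(3n−2) = 34133, giving 3n² − 2n − 34133 = 0.
So n = (2 + 640) / 6 = 642/6 = 107.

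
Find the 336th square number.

112896

The 336th square number is n² with n = 336.
336² = 112896.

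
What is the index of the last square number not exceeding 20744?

144

Solve n² ≤ 20744 for integer n.
n = 144 gives 20736 ≤ 20744, while n = 145 gives 21025 > 20744; so the answer is index 144.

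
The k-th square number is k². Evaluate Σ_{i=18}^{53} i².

Σ_{i=18}^{53} i² = 51039 − 1785 = 49254.

49254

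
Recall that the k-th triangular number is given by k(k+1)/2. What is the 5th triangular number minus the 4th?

5

Consecutive triangular numbers differ by n: T_{5} − T_{4} = 5.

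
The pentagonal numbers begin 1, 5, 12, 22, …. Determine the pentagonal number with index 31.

31·(3·31 − 1)/2 = 31·92/2 = 31·46 = 1426.

1426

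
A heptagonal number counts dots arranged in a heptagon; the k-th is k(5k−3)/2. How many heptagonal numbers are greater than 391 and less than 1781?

The n-th heptagonal number is n(5n−3)/2.
Smallest index with value > 391: n = 13 (giving 403).
Largest index with value < 1781: n = 26 (giving 1651).
Indices 13 through 26: 14 terms.

14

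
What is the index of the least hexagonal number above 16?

4

Solve n(2n−1) > 16 for integer n.
The largest n with value ≤ 16 is 3 (since 15 ≤ 16 < 28), so the first above is n = 4, value 28.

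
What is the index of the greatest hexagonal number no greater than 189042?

Solve n(2n−1) ≤ 189042 for integer n.
n = 307 gives 188191 ≤ 189042, while n = 308 gives 189420 > 189042; so the answer is index 307.

307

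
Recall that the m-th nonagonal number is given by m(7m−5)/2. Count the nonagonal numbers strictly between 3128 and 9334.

21

The n-th nonagonal number is n(7n−5)/2.
Smallest index with value > 3128: n = 31 (giving 3286).
Largest index with value < 9334: n = 51 (giving 8976).
Indices 31 through 51: 21 terms.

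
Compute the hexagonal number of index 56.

6216

56·(2·56 − 1) = 56·111 = 6216.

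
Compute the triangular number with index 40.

40·41/2 = 1640/2 = 820.

820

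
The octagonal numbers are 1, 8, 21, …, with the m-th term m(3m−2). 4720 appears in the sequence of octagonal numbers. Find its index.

Set n(3n−2) = 4720, giving 3n² − 2n − 4720 = 0.
The discriminant is 4 + 12·4720 = 56644, and √56644 = 238.
So n = (2 + 238) / 6 = 240/6 = 40.

40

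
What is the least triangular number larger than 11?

15

Solve n(n+1)/2 > 11 for integer n.
The largest n with value ≤ 11 is 4 (since 10 ≤ 11 < 15), so the first above is n = 5, value 15.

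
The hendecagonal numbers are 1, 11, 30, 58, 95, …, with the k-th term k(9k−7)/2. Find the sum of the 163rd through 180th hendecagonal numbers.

2373768

Σ i(9i−7)/2 = (9Σi² − 7Σi) / 2 over i = 163..180.
Σi = 16290 − 13203 = 3087 and Σi² = 1960230 − 1430325 = 529905.
(9·529905 − 7·3087) / 2 = 4747536/2 = 2373768.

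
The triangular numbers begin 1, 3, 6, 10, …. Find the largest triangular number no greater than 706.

703

Solve n(n+1)/2 ≤ 706 for integer n.
n = 37 gives 703 ≤ 706, while n = 38 gives 741 > 706; so the answer is 703.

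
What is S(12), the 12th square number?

144

12² = 144.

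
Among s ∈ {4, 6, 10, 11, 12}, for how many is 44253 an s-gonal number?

s = 4: P(4, 210) = 44100 and P(4, 211) = 44521; 44253 is not s-gonal.
s = 6: P(6, 149) = 44253. ✓
s = 10: P(10, 105) = 43785 and P(10, 106) = 44626; 44253 is not s-gonal.
s = 11: P(11, 99) = 43758 and P(11, 100) = 44650; 44253 is not s-gonal.
s = 12: P(12, 94) = 43804 and P(12, 95) = 44745; 44253 is not s-gonal.
Hits: s ∈ {6} → 1.

1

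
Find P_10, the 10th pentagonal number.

10·(3·10 − 1)/2 = 10·29/2 = 145.

145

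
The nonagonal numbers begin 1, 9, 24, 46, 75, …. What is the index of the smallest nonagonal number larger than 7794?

Solve n(7n−5)/2 > 7794 for integer n.
The largest n with value ≤ 7794 is 47 (since 7614 ≤ 7794 < 7944), so the first above is n = 48, value 7944.

48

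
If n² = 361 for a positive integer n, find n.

19

We need n² = 361, so n = √361 = 19.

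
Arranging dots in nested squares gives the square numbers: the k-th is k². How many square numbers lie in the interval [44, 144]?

6

The n-th square number is n².
Smallest index with value ≥ 44: n = 7 (giving 49).
Largest index with value ≤ 144: n = 12 (giving 144).
Indices 7 through 12: 6 terms.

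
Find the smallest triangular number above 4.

6

Solve n(n+1)/2 > 4 for integer n.
The largest n with value ≤ 4 is 2 (since 3 ≤ 4 < 6), so the first above is n = 3, value 6.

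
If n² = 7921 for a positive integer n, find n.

We need n² = 7921, so n = √7921 = 89.
Check: 89² = 7921. ✓

89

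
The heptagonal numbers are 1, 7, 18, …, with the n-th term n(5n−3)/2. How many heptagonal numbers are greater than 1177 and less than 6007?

The n-th heptagonal number is n(5n−3)/2.
Smallest index with value > 1177: n = 23 (giving 1288).
Largest index with value < 6007: n = 49 (giving 5929).
Indices 23 through 49: 27 terms.

27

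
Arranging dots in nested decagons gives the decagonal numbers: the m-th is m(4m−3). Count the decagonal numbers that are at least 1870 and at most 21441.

52

The n-th decagonal number is n(4n−3).
Smallest index with value ≥ 1870: n = 22 (giving 1870).
Largest index with value ≤ 21441: n = 73 (giving 21097).
Indices 22 through 73: 52 terms.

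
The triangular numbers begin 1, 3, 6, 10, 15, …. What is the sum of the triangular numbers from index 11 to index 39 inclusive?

10440

Σ i(i+1)/2 = (Σi² + Σi) / 2 over i = 11..39.
Σi = 780 − 55 = 725 and Σi² = 20540 − 385 = 20155.
(1·20155 + 1·725) / 2 = 20880/2 = 10440.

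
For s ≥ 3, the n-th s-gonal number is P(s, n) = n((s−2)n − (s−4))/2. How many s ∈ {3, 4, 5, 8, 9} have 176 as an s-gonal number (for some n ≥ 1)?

2

s = 3: P(3, 18) = 171 and P(3, 19) = 190; 176 is not s-gonal.
s = 4: P(4, 13) = 169 and P(4, 14) = 196; 176 is not s-gonal.
s = 5: P(5, 11) = 176. ✓
s = 8: P(8, 8) = 176. ✓
s = 9: P(9, 7) = 154 and P(9, 8) = 204; 176 is not s-gonal.
Hits: s ∈ {5, 8} → 2.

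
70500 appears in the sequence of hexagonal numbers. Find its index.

188

Set n(2n−1) = 70500, giving 2n² − n − 70500 = 0.
The discriminant is 1 + 8·70500 = 564001, and √564001 = 751.
So n = (1 + 751) / 4 = 752/4 = 188.
Check: 188·(2·188 − 1) = 70500. ✓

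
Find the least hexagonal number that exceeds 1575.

Solve n(2n−1) > 1575 for integer n.
The largest n with value ≤ 1575 is 28 (since 1540 ≤ 1575 < 1653), so the first above is n = 29, value 1653.

1653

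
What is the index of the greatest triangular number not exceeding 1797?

Solve n(n+1)/2 ≤ 1797 for integer n.
n = 59 gives 1770 ≤ 1797, while n = 60 gives 1830 > 1797; so the answer is index 59.

59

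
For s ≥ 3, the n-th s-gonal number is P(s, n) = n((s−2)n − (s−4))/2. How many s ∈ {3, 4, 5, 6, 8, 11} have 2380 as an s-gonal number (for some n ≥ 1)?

s = 3: P(3, 68) = 2346 and P(3, 69) = 2415; 2380 is not s-gonal.
s = 4: P(4, 48) = 2304 and P(4, 49) = 2401; 2380 is not s-gonal.
s = 5: P(5, 40) = 2380. ✓
s = 6: P(6, 34) = 2278 and P(6, 35) = 2415; 2380 is not s-gonal.
s = 8: P(8, 28) = 2296 and P(8, 29) = 2465; 2380 is not s-gonal.
s = 11: P(11, 23) = 2300 and P(11, 24) = 2508; 2380 is not s-gonal.
Hits: s ∈ {5} → 1.

1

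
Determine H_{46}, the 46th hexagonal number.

46·(2·46 − 1) = 46·91 = 4186.

4186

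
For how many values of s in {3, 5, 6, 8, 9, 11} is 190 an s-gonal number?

2

s = 3: P(3, 19) = 190. ✓
s = 5: P(5, 11) = 176 and P(5, 12) = 210; 190 is not s-gonal.
s = 6: P(6, 10) = 190. ✓
s = 8: P(8, 8) = 176 and P(8, 9) = 225; 190 is not s-gonal.
s = 9: P(9, 7) = 154 and P(9, 8) = 204; 190 is not s-gonal.
s = 11: P(11, 6) = 141 and P(11, 7) = 196; 190 is not s-gonal.
Hits: s ∈ {3, 6} → 2.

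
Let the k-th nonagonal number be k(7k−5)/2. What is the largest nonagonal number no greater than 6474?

Solve n(7n−5)/2 ≤ 6474 for integer n.
n = 43 gives 6364 ≤ 6474, while n = 44 gives 6666 > 6474; so the answer is 6364.

6364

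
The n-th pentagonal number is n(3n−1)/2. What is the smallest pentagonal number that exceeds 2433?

Solve n(3n−1)/2 > 2433 for integer n.
The largest n with value ≤ 2433 is 40 (since 2380 ≤ 2433 < 2501), so the first above is n = 41, value 2501.

2501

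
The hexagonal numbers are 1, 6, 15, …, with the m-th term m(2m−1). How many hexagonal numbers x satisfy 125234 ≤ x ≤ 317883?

The n-th hexagonal number is n(2n−1).
Smallest index with value ≥ 125234: n = 251 (giving 125751).
Largest index with value ≤ 317883: n = 398 (giving 316410).
Indices 251 through 398: 148 terms.

148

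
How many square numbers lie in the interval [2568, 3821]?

11

The n-th square number is n².
Smallest index with value ≥ 2568: n = 51 (giving 2601).
Largest index with value ≤ 3821: n = 61 (giving 3721).
Indices 51 through 61: 11 terms.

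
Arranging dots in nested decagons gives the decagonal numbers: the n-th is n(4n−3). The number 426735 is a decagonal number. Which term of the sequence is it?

Set n(4n−3) = 426735, giving 4n² − 3n − 426735 = 0.
So n = (3 + 2613) / 8 = 2616/8 = 327.
Check: 327·(4·327 − 3) = 426735. ✓

327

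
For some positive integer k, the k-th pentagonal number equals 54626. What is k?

Set n(3n−1)/2 = 54626, giving 3n² − n − 109252 = 0.
So n = (1 + 1145) / 6 = 1146/6 = 191.

191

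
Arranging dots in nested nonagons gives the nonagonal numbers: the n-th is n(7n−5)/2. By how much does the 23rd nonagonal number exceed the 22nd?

Consecutive nonagonal numbers differ by 7n − 6: here 7·23 − 6 = 155.

155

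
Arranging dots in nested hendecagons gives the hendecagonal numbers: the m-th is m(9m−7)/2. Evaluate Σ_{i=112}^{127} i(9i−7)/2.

Σ i(9i−7)/2 = (9Σi² − 7Σi) / 2 over i = 112..127.
Σi = 8128 − 6216 = 1912 and Σi² = 690880 − 462056 = 228824.
(9·228824 − 7·1912) / 2 = 2046032/2 = 1023016.

1023016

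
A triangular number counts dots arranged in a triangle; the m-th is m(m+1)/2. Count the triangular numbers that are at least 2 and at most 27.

5

The n-th triangular number is n(n+1)/2.
Smallest index with value ≥ 2: n = 2 (giving 3).
Largest index with value ≤ 27: n = 6 (giving 21).
Indices 2 through 6: 5 terms.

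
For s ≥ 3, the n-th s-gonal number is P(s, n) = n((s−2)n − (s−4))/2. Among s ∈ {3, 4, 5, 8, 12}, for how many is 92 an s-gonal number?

s = 3: P(3, 13) = 91 and P(3, 14) = 105; 92 is not s-gonal.
s = 4: P(4, 9) = 81 and P(4, 10) = 100; 92 is not s-gonal.
s = 5: P(5, 8) = 92. ✓
s = 8: P(8, 5) = 65 and P(8, 6) = 96; 92 is not s-gonal.
s = 12: P(12, 4) = 64 and P(12, 5) = 105; 92 is not s-gonal.
Hits: s ∈ {5} → 1.

1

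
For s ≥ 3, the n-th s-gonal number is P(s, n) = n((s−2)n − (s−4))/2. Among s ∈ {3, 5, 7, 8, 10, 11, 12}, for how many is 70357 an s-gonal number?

1

s = 3: P(3, 374) = 70125 and P(3, 375) = 70500; 70357 is not s-gonal.
s = 5: P(5, 216) = 69876 and P(5, 217) = 70525; 70357 is not s-gonal.
s = 7: P(7, 168) = 70308 and P(7, 169) = 71149; 70357 is not s-gonal.
s = 8: P(8, 153) = 69921 and P(8, 154) = 70840; 70357 is not s-gonal.
s = 10: P(10, 133) = 70357. ✓
s = 11: P(11, 125) = 69875 and P(11, 126) = 71001; 70357 is not s-gonal.
s = 12: P(12, 119) = 70329 and P(12, 120) = 71520; 70357 is not s-gonal.
Hits: s ∈ {10} → 1.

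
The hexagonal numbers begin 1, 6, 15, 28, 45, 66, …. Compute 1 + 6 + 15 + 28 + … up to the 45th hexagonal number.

Σ i(2i−1) = 2Σi² − Σi over i = 1..45.
Σi = 1035 and Σi² = 31395.
2·31395 − 1·1035 = 61755.

61755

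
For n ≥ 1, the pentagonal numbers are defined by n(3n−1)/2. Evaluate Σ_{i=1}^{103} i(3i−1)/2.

Σ i(3i−1)/2 = (3Σi² − Σi) / 2 over i = 1..103.
Σi = 5356 and Σi² = 369564.
(3·369564 − 1·5356) / 2 = 1103336/2 = 551668.

551668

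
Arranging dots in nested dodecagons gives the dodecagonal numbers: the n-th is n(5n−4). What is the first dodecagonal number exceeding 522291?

Solve n(5n−4) > 522291 for integer n.
The largest n with value ≤ 522291 is 323 (since 520353 ≤ 522291 < 523584), so the first above is n = 324, value 523584.

523584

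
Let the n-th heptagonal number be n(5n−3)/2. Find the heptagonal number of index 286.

204061

286·(5·286 − 3)/2 = 286·1427/2 = 204061.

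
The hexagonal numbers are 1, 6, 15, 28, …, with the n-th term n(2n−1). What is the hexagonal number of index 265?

140185

The 265th hexagonal number is n(2n−1) with n = 265.
265·(2·265 − 1) = 265·529 = 140185.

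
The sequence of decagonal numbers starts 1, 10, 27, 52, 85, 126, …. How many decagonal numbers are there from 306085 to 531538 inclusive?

88

The n-th decagonal number is n(4n−3).
Smallest index with value ≥ 306085: n = 277 (giving 306085).
Largest index with value ≤ 531538: n = 364 (giving 528892).
Indices 277 through 364: 88 terms.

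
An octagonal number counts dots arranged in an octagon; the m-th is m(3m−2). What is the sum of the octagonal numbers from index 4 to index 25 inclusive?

Σ i(3i−2) = 3Σi² − 2Σi over i = 4..25.
Σi = 325 − 6 = 319 and Σi² = 5525 − 14 = 5511.
3·5511 − 2·319 = 15895.

15895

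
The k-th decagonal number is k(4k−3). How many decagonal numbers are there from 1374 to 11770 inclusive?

36

The n-th decagonal number is n(4n−3).
Smallest index with value ≥ 1374: n = 19 (giving 1387).
Largest index with value ≤ 11770: n = 54 (giving 11502).
Indices 19 through 54: 36 terms.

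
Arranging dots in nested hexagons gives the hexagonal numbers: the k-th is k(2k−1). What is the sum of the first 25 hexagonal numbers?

Σ i(2i−1) = 2Σi² − Σi over i = 1..25.
Σi = 325 and Σi² = 5525.
2·5525 − 1·325 = 10725.

10725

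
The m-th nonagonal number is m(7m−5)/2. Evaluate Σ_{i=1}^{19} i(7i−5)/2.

Σ i(7i−5)/2 = (7Σi² − 5Σi) / 2 over i = 1..19.
Σi = 190 and Σi² = 2470.
(7·2470 − 5·190) / 2 = 16340/2 = 8170.

8170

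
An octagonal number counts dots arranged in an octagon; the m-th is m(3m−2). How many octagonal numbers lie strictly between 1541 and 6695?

The n-th octagonal number is n(3n−2).
Smallest index with value > 1541: n = 24 (giving 1680).
Largest index with value < 6695: n = 47 (giving 6533).
Indices 24 through 47: 24 terms.

24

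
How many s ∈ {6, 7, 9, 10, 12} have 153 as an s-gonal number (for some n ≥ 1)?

s = 6: P(6, 9) = 153. ✓
s = 7: P(7, 8) = 148 and P(7, 9) = 189; 153 is not s-gonal.
s = 9: P(9, 6) = 111 and P(9, 7) = 154; 153 is not s-gonal.
s = 10: P(10, 6) = 126 and P(10, 7) = 175; 153 is not s-gonal.
s = 12: P(12, 5) = 105 and P(12, 6) = 156; 153 is not s-gonal.
Hits: s ∈ {6} → 1.

1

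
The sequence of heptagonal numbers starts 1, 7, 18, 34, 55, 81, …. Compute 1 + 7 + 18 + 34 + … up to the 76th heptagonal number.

368676

Σ i(5i−3)/2 = (5Σi² − 3Σi) / 2 over i = 1..76.
Σi = 2926 and Σi² = 149226.
(5·149226 − 3·2926) / 2 = 737352/2 = 368676.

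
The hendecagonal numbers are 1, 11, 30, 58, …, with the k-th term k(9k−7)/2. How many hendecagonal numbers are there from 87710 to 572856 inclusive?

The n-th hendecagonal number is n(9n−7)/2.
Smallest index with value ≥ 87710: n = 140 (giving 87710).
Largest index with value ≤ 572856: n = 357 (giving 572271).
Indices 140 through 357: 218 terms.

218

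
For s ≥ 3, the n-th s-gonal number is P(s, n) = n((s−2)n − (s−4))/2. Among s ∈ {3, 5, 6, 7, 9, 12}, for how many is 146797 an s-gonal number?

1

s = 3: P(3, 541) = 146611 and P(3, 542) = 147153; 146797 is not s-gonal.
s = 5: P(5, 313) = 146797. ✓
s = 6: P(6, 271) = 146611 and P(6, 272) = 147696; 146797 is not s-gonal.
s = 7: P(7, 242) = 146047 and P(7, 243) = 147258; 146797 is not s-gonal.
s = 9: P(9, 205) = 146575 and P(9, 206) = 148011; 146797 is not s-gonal.
s = 12: P(12, 171) = 145521 and P(12, 172) = 147232; 146797 is not s-gonal.
Hits: s ∈ {5} → 1.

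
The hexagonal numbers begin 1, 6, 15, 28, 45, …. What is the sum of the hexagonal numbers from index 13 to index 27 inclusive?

12260

Σ i(2i−1) = 2Σi² − Σi over i = 13..27.
Σi = 378 − 78 = 300 and Σi² = 6930 − 650 = 6280.
2·6280 − 1·300 = 12260.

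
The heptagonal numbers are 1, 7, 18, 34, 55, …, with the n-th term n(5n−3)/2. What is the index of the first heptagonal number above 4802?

Solve n(5n−3)/2 > 4802 for integer n.
The largest n with value ≤ 4802 is 44 (since 4774 ≤ 4802 < 4995), so the first above is n = 45, value 4995.

45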